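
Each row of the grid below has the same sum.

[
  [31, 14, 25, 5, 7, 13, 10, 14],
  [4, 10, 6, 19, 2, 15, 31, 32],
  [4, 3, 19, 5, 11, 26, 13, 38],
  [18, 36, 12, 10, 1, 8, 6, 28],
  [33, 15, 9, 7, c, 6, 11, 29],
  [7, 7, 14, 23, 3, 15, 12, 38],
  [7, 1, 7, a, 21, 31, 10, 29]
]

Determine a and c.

a = 13, c = 9

Rows 3 and 6 both add up to 119, so every row sums to 119.
Row 7: 7 + 1 + 7 + 21 + 31 + 10 + 29 = 106, so the missing entry is 119 − 106 = 13.
Row 5: 33 + 15 + 9 + 7 + 6 + 11 + 29 = 110, so the missing entry is 119 − 110 = 9.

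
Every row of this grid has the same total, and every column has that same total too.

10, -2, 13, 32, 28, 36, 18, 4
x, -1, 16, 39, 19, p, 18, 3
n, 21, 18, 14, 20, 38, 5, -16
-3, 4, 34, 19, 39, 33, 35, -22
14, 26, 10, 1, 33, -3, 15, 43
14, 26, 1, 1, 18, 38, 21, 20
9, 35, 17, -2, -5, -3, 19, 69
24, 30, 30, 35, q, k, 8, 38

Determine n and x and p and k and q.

Rows 1 and 4 both sum to 139, so that's the common total.
Column 5: 28 + 19 + 20 + 39 + 33 + 18 − 5 = 152, so its missing entry is 139 − 152 = -13.
Row 3: 21 + 18 + 14 + 20 + 38 + 5 − 16 = 100, so its missing entry is 139 − 100 = 39.
Column 1: 10 + 39 − 3 + 14 + 14 + 9 + 24 = 107, so its missing entry is 139 − 107 = 32.
Row 2: 32 − 1 + 16 + 39 + 19 + 18 + 3 = 126, so its missing entry is 139 − 126 = 13.
Row 8: 24 + 30 + 30 + 35 − 13 + 8 + 38 = 152, so its missing entry is 139 − 152 = -13.

n = 39, x = 32, p = 13, k = -13, q = -13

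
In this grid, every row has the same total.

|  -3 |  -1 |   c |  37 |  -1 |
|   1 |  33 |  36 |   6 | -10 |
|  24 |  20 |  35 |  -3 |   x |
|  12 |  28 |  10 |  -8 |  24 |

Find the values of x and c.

Row 2 sums to 66 and so does row 4; that's the common total.
In row 3 the known cells total 76, leaving 66 − 76 = -10.
In row 1 the known cells total 32, leaving 66 − 32 = 34.

x = -10, c = 34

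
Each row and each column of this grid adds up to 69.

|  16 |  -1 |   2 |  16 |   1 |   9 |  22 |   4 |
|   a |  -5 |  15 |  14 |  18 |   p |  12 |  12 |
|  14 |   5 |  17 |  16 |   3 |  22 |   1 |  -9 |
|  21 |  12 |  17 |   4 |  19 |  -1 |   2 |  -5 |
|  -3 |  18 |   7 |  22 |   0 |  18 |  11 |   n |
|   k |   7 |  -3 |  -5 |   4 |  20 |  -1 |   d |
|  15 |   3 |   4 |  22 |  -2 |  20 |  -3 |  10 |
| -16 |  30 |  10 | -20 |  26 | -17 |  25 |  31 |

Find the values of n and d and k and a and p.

n = -4, d = 30, k = 17, a = 5, p = -2

The known cells in column 6 total 71, leaving 69 − 71 = -2 for the blank.
The known cells in row 2 total 64, leaving 69 − 64 = 5 for the blank.
The known cells in column 1 total 52, leaving 69 − 52 = 17 for the blank.
The known cells in row 6 total 39, leaving 69 − 39 = 30 for the blank.
The known cells in row 5 total 73, leaving 69 − 73 = -4 for the blank.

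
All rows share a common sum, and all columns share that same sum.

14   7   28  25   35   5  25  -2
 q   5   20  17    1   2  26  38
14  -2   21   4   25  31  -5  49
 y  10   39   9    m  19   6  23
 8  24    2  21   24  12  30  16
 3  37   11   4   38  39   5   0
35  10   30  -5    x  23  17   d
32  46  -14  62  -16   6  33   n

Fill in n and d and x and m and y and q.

Rows 1 and 3 both sum to 137, so that's the common total.
The known cells in row 8 total 149, leaving 137 − 149 = -12 for the blank.
The known cells in column 8 total 112, leaving 137 − 112 = 25 for the blank.
The known cells in row 7 total 135, leaving 137 − 135 = 2 for the blank.
The known cells in column 5 total 109, leaving 137 − 109 = 28 for the blank.
The known cells in row 4 total 134, leaving 137 − 134 = 3 for the blank.
The known cells in row 2 total 109, leaving 137 − 109 = 28 for the blank.

n = -12, d = 25, x = 2, m = 28, y = 3, q = 28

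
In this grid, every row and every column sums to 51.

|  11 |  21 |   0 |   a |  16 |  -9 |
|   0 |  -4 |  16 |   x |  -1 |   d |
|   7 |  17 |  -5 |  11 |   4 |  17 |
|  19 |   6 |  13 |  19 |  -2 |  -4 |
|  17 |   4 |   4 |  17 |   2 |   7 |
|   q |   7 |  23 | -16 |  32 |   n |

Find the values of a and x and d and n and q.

Row 1 has 11 + 21 + 0 + 16 − 9 = 39; the blank must be 51 − 39 = 12.
Column 1 has 11 + 0 + 7 + 19 + 17 = 54; the blank must be 51 − 54 = -3.
Row 6 has -3 + 7 + 23 − 16 + 32 = 43; the blank must be 51 − 43 = 8.
Column 6 has -9 + 17 − 4 + 7 + 8 = 19; the blank must be 51 − 19 = 32.
Row 2 has 0 − 4 + 16 − 1 + 32 = 43; the blank must be 51 − 43 = 8.

a = 12, x = 8, d = 32, n = 8, q = -3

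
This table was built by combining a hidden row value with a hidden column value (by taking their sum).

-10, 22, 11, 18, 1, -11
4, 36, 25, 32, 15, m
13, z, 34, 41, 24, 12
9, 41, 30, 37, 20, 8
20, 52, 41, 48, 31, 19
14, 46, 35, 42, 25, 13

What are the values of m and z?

The difference between any two rows is the same in every column — this is an addition table with the headers hidden.
Row 2 minus row 1 is 4 − (-10) = 14, so its entry in column 6 is -11 + 14 = 3.
Row 3 minus row 1 is 13 − (-10) = 23, so its entry in column 2 is 22 + 23 = 45.

m = 3, z = 45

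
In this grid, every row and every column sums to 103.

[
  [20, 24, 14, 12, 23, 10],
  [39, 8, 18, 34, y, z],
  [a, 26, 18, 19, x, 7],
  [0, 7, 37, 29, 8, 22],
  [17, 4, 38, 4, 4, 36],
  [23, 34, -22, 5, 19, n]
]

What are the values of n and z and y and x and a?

The known cells in row 6 total 59, leaving 103 − 59 = 44 for the blank.
The known cells in column 6 total 119, leaving 103 − 119 = -16 for the blank.
The known cells in column 1 total 99, leaving 103 − 99 = 4 for the blank.
The known cells in row 3 total 74, leaving 103 − 74 = 29 for the blank.
The known cells in row 2 total 83, leaving 103 − 83 = 20 for the blank.

n = 44, z = -16, y = 20, x = 29, a = 4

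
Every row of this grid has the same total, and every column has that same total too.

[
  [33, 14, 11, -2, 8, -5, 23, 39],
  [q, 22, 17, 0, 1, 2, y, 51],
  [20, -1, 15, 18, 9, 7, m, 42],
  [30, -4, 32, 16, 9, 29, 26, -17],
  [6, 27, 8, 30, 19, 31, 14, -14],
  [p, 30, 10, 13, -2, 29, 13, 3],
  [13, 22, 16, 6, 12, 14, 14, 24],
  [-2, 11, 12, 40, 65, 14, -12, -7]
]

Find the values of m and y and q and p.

Rows 1 and 4 both sum to 121, so that's the common total.
Row 6: 30 + 10 + 13 − 2 + 29 + 13 + 3 = 96, so its missing entry is 121 − 96 = 25.
Column 1: 33 + 20 + 30 + 6 + 25 + 13 − 2 = 125, so its missing entry is 121 − 125 = -4.
Row 2: -4 + 22 + 17 + 0 + 1 + 2 + 51 = 89, so its missing entry is 121 − 89 = 32.
Row 3: 20 − 1 + 15 + 18 + 9 + 7 + 42 = 110, so its missing entry is 121 − 110 = 11.

m = 11, y = 32, q = -4, p = 25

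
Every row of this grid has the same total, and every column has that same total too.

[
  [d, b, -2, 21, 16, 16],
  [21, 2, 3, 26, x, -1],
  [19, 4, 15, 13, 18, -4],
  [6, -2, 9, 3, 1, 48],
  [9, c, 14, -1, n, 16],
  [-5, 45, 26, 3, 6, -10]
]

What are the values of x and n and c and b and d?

x = 14, n = 10, c = 17, b = -1, d = 15

Rows 3 and 4 both sum to 65, so that's the common total.
The known cells in column 1 total 50, leaving 65 − 50 = 15 for the blank.
The known cells in row 1 total 66, leaving 65 − 66 = -1 for the blank.
The known cells in row 2 total 51, leaving 65 − 51 = 14 for the blank.
The known cells in column 5 total 55, leaving 65 − 55 = 10 for the blank.
The known cells in row 5 total 48, leaving 65 − 48 = 17 for the blank.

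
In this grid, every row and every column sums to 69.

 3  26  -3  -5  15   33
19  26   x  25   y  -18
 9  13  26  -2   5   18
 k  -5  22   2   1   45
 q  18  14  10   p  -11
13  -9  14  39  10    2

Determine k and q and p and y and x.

Column 3: -3 + 26 + 22 + 14 + 14 = 73, so its missing entry is 69 − 73 = -4.
Row 2: 19 + 26 − 4 + 25 − 18 = 48, so its missing entry is 69 − 48 = 21.
Column 5: 15 + 21 + 5 + 1 + 10 = 52, so its missing entry is 69 − 52 = 17.
Row 5: 18 + 14 + 10 + 17 − 11 = 48, so its missing entry is 69 − 48 = 21.
Row 4: -5 + 22 + 2 + 1 + 45 = 65, so its missing entry is 69 − 65 = 4.

k = 4, q = 21, p = 17, y = 21, x = -4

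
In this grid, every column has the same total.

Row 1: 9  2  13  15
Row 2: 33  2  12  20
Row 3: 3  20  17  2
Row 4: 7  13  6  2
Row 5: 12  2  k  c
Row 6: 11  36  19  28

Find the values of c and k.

c = 8, k = 8

Columns 1 and 2 both add up to 75, so every column sums to 75.
Column 4: 15 + 20 + 2 + 2 + 28 = 67, so the missing entry is 75 − 67 = 8.
Column 3: 13 + 12 + 17 + 6 + 19 = 67, so the missing entry is 75 − 67 = 8.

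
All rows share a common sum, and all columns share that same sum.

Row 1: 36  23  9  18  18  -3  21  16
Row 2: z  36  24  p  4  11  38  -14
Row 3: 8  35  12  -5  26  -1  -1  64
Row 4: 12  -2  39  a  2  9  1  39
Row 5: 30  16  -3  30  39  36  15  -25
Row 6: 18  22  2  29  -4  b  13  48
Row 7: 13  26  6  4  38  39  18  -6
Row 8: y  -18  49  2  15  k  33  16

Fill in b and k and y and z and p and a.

Rows 1 and 3 both sum to 138, so that's the common total.
Row 6 has 18 + 22 + 2 + 29 − 4 + 13 + 48 = 128; the blank must be 138 − 128 = 10.
Row 4 has 12 − 2 + 39 + 2 + 9 + 1 + 39 = 100; the blank must be 138 − 100 = 38.
Column 6 has -3 + 11 − 1 + 9 + 36 + 10 + 39 = 101; the blank must be 138 − 101 = 37.
Row 8 has -18 + 49 + 2 + 15 + 37 + 33 + 16 = 134; the blank must be 138 − 134 = 4.
Column 1 has 36 + 8 + 12 + 30 + 18 + 13 + 4 = 121; the blank must be 138 − 121 = 17.
Row 2 has 17 + 36 + 24 + 4 + 11 + 38 − 14 = 116; the blank must be 138 − 116 = 22.

b = 10, k = 37, y = 4, z = 17, p = 22, a = 38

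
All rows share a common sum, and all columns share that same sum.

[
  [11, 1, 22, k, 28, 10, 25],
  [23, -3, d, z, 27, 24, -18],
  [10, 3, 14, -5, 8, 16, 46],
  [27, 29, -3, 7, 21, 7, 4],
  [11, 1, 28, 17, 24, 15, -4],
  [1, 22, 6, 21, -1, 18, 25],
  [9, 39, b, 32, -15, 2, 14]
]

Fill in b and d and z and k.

b = 11, d = 14, z = 25, k = -5

Rows 3 and 4 both sum to 92, so that's the common total.
Row 7 has 9 + 39 + 32 − 15 + 2 + 14 = 81; the blank must be 92 − 81 = 11.
Column 3 has 22 + 14 − 3 + 28 + 6 + 11 = 78; the blank must be 92 − 78 = 14.
Row 2 has 23 − 3 + 14 + 27 + 24 − 18 = 67; the blank must be 92 − 67 = 25.
Row 1 has 11 + 1 + 22 + 28 + 10 + 25 = 97; the blank must be 92 − 97 = -5.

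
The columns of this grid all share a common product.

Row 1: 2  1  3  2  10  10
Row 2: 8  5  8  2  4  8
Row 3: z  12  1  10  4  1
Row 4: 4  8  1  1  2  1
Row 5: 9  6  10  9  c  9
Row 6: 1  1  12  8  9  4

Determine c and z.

c = 1, z = 5

Columns 2 and 6 each multiply to 2880, so every column has product 2880.
Column 5: 10×4×4×2×9 = 2880, so the missing entry is 2880 ÷ 2880 = 1.
Column 1: 2×8×4×9×1 = 576, so the missing entry is 2880 ÷ 576 = 5.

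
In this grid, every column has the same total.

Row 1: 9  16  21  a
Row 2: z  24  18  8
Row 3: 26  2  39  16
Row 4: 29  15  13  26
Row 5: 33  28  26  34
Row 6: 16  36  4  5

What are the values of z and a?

z = 8, a = 32

Column 2 sums to 121 and so does column 3; that's the common total.
In column 1 the known cells total 113, leaving 121 − 113 = 8.
In column 4 the known cells total 89, leaving 121 − 89 = 32.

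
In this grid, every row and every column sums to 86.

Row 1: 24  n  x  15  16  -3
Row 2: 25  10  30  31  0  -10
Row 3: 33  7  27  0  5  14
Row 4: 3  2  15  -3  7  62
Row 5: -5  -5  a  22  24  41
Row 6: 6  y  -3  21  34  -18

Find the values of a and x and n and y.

Row 6 has 6 − 3 + 21 + 34 − 18 = 40; the blank must be 86 − 40 = 46.
Column 2 has 10 + 7 + 2 − 5 + 46 = 60; the blank must be 86 − 60 = 26.
Row 1 has 24 + 26 + 15 + 16 − 3 = 78; the blank must be 86 − 78 = 8.
Row 5 has -5 − 5 + 22 + 24 + 41 = 77; the blank must be 86 − 77 = 9.

a = 9, x = 8, n = 26, y = 46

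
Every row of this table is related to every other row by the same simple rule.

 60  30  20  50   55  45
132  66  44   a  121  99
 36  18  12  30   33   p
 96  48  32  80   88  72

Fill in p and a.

Each row is a constant multiple of every other row — this is a multiplication table with the headers hidden.
Row 3 is 36/60 = 3/5 times row 1, so its entry in column 6 is 45 × 3/5 = 27.
Row 2 is 132/60 = 11/5 times row 1, so its entry in column 4 is 50 × 11/5 = 110.

p = 27, a = 110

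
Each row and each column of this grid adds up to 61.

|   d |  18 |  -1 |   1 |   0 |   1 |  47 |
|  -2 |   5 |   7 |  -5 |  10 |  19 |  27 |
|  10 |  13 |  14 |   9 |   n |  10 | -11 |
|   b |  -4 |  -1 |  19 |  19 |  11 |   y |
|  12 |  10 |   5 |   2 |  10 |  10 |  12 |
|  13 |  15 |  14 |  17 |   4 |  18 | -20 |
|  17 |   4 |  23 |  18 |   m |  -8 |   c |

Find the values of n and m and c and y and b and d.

The known cells in row 3 total 45, leaving 61 − 45 = 16 for the blank.
The known cells in row 1 total 66, leaving 61 − 66 = -5 for the blank.
The known cells in column 5 total 59, leaving 61 − 59 = 2 for the blank.
The known cells in column 1 total 45, leaving 61 − 45 = 16 for the blank.
The known cells in row 4 total 60, leaving 61 − 60 = 1 for the blank.
The known cells in row 7 total 56, leaving 61 − 56 = 5 for the blank.

n = 16, m = 2, c = 5, y = 1, b = 16, d = -5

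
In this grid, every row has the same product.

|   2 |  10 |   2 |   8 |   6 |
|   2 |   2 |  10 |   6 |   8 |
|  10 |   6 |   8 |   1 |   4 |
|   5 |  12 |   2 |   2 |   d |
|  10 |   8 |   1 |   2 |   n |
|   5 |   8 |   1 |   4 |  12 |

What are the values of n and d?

n = 12, d = 8

Rows 1 and 6 each multiply to 1920, so every row has product 1920.
Row 5: 10×8×1×2 = 160, so the missing entry is 1920 ÷ 160 = 12.
Row 4: 5×12×2×2 = 240, so the missing entry is 1920 ÷ 240 = 8.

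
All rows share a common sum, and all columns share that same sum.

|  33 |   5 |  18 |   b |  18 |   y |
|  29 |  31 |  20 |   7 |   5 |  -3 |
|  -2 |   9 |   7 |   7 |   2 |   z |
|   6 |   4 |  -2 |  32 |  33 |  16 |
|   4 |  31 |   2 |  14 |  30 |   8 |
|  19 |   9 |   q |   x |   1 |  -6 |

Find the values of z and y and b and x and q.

Rows 2 and 4 both sum to 89, so that's the common total.
Row 3 has -2 + 9 + 7 + 7 + 2 = 23; the blank must be 89 − 23 = 66.
Column 6 has -3 + 66 + 16 + 8 − 6 = 81; the blank must be 89 − 81 = 8.
Row 1 has 33 + 5 + 18 + 18 + 8 = 82; the blank must be 89 − 82 = 7.
Column 4 has 7 + 7 + 7 + 32 + 14 = 67; the blank must be 89 − 67 = 22.
Row 6 has 19 + 9 + 22 + 1 − 6 = 45; the blank must be 89 − 45 = 44.

z = 66, y = 8, b = 7, x = 22, q = 44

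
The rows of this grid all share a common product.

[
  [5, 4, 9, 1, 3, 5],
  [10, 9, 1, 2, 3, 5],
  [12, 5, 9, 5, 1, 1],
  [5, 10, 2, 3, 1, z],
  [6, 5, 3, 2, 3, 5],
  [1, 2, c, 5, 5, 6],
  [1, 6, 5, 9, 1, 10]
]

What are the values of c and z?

Rows 1 and 2 each multiply to 2700, so every row has product 2700.
Row 6: 1×2×5×5×6 = 300, so the missing entry is 2700 ÷ 300 = 9.
Row 4: 5×10×2×3×1 = 300, so the missing entry is 2700 ÷ 300 = 9.

c = 9, z = 9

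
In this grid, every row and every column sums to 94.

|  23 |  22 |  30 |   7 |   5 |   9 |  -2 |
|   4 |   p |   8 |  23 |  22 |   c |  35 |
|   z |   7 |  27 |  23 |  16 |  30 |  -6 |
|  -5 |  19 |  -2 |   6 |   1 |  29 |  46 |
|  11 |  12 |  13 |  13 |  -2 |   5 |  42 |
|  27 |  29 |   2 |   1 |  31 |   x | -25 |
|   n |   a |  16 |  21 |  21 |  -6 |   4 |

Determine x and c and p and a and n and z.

x = 29, c = -2, p = 4, a = 1, n = 37, z = -3

The known cells in row 6 total 65, leaving 94 − 65 = 29 for the blank.
The known cells in column 6 total 96, leaving 94 − 96 = -2 for the blank.
The known cells in row 2 total 90, leaving 94 − 90 = 4 for the blank.
The known cells in column 2 total 93, leaving 94 − 93 = 1 for the blank.
The known cells in row 3 total 97, leaving 94 − 97 = -3 for the blank.
The known cells in row 7 total 57, leaving 94 − 57 = 37 for the blank.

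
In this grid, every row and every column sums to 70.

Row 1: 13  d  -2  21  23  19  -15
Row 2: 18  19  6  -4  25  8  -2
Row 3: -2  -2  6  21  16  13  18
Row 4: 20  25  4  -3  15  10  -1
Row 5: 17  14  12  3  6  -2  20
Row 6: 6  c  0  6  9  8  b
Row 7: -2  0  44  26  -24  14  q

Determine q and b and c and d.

q = 12, b = 38, c = 3, d = 11

The known cells in row 7 total 58, leaving 70 − 58 = 12 for the blank.
The known cells in column 7 total 32, leaving 70 − 32 = 38 for the blank.
The known cells in row 6 total 67, leaving 70 − 67 = 3 for the blank.
The known cells in row 1 total 59, leaving 70 − 59 = 11 for the blank.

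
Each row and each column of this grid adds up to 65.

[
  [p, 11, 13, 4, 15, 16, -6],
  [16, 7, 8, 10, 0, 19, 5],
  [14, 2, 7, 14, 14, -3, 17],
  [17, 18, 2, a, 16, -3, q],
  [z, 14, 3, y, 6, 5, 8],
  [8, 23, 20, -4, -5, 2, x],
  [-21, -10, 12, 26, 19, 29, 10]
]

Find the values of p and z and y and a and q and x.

Row 1: 11 + 13 + 4 + 15 + 16 − 6 = 53, so its missing entry is 65 − 53 = 12.
Column 1: 12 + 16 + 14 + 17 + 8 − 21 = 46, so its missing entry is 65 − 46 = 19.
Row 5: 19 + 14 + 3 + 6 + 5 + 8 = 55, so its missing entry is 65 − 55 = 10.
Column 4: 4 + 10 + 14 + 10 − 4 + 26 = 60, so its missing entry is 65 − 60 = 5.
Row 6: 8 + 23 + 20 − 4 − 5 + 2 = 44, so its missing entry is 65 − 44 = 21.
Row 4: 17 + 18 + 2 + 5 + 16 − 3 = 55, so its missing entry is 65 − 55 = 10.

p = 12, z = 19, y = 10, a = 5, q = 10, x = 21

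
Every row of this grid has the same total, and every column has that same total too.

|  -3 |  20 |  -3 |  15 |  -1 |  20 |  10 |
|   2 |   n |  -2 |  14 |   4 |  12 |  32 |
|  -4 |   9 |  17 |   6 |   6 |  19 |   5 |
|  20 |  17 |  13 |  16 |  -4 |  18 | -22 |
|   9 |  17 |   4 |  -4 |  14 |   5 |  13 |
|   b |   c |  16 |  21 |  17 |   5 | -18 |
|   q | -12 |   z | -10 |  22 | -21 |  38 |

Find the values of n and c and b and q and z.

Rows 1 and 3 both sum to 58, so that's the common total.
The known cells in column 3 total 45, leaving 58 − 45 = 13 for the blank.
The known cells in row 2 total 62, leaving 58 − 62 = -4 for the blank.
The known cells in column 2 total 47, leaving 58 − 47 = 11 for the blank.
The known cells in row 6 total 52, leaving 58 − 52 = 6 for the blank.
The known cells in row 7 total 30, leaving 58 − 30 = 28 for the blank.

n = -4, c = 11, b = 6, q = 28, z = 13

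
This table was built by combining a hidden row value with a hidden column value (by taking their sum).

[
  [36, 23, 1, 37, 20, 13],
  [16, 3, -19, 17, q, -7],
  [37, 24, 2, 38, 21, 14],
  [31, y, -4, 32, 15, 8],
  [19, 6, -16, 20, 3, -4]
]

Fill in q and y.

q = 0, y = 18

The difference between any two rows is the same in every column — this is an addition table with the headers hidden.
Row 2 minus row 1 is -19 − 1 = -20, so its entry in column 5 is 20 + (-20) = 0.
Row 4 minus row 1 is -4 − 1 = -5, so its entry in column 2 is 23 + (-5) = 18.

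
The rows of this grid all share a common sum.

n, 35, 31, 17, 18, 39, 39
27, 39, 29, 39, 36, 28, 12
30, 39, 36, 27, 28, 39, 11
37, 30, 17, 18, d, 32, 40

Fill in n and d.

Rows 2 and 3 both add up to 210, so every row sums to 210.
Row 1: 35 + 31 + 17 + 18 + 39 + 39 = 179, so the missing entry is 210 − 179 = 31.
Row 4: 37 + 30 + 17 + 18 + 32 + 40 = 174, so the missing entry is 210 − 174 = 36.

n = 31, d = 36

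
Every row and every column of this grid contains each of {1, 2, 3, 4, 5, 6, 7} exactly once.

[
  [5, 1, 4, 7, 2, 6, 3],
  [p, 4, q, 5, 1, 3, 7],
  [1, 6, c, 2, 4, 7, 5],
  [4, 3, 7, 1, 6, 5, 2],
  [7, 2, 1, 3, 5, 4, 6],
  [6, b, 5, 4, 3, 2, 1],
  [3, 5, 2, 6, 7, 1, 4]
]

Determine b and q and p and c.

b = 7, q = 6, p = 2, c = 3

At (row 2, col 1): column 1 already has {1, 3, 4, 5, 6, 7}, so the value is 2.
For row 2, column 3: row 2 already has {1, 2, 3, 4, 5, 7}; that leaves 6.
At (row 6, col 2): row 6 already has {1, 2, 3, 4, 5, 6}, so the value is 7.
At (row 3, col 3): row 3 already has {1, 2, 4, 5, 6, 7}, so the value is 3.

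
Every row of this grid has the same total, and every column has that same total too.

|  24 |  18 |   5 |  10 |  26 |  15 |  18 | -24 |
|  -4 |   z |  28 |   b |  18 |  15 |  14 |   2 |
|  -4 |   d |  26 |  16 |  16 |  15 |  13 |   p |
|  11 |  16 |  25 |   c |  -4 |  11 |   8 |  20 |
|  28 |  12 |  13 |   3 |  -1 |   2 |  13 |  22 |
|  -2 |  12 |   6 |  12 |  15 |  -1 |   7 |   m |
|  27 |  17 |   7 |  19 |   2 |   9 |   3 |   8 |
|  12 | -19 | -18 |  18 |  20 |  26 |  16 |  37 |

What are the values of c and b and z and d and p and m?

Rows 1 and 5 both sum to 92, so that's the common total.
The known cells in row 6 total 49, leaving 92 − 49 = 43 for the blank.
The known cells in column 8 total 108, leaving 92 − 108 = -16 for the blank.
The known cells in row 3 total 66, leaving 92 − 66 = 26 for the blank.
The known cells in column 2 total 82, leaving 92 − 82 = 10 for the blank.
The known cells in row 4 total 87, leaving 92 − 87 = 5 for the blank.
The known cells in row 2 total 83, leaving 92 − 83 = 9 for the blank.

c = 5, b = 9, z = 10, d = 26, p = -16, m = 43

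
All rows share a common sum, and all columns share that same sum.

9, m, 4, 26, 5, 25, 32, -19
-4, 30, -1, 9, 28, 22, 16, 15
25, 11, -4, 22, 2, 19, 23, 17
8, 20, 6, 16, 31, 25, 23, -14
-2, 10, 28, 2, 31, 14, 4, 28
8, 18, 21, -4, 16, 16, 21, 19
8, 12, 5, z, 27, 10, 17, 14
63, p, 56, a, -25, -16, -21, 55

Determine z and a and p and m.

z = 22, a = 22, p = -19, m = 33

Rows 2 and 3 both sum to 115, so that's the common total.
The known cells in row 1 total 82, leaving 115 − 82 = 33 for the blank.
The known cells in row 7 total 93, leaving 115 − 93 = 22 for the blank.
The known cells in column 2 total 134, leaving 115 − 134 = -19 for the blank.
The known cells in row 8 total 93, leaving 115 − 93 = 22 for the blank.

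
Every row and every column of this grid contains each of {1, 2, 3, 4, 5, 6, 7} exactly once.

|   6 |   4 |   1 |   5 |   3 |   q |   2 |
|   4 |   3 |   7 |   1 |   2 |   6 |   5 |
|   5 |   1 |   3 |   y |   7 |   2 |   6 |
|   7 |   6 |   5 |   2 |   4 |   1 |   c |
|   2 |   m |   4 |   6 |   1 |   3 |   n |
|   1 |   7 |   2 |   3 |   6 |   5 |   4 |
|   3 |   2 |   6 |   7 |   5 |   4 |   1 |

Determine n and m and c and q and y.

At (row 3, col 4): row 3 already has {1, 2, 3, 5, 6, 7}, so the value is 4.
Cell (1,6): row 1 already has {1, 2, 3, 4, 5, 6} → 7.
At (row 4, col 7): row 4 already has {1, 2, 4, 5, 6, 7}, so the value is 3.
Cell (5,7): column 7 already has {1, 2, 3, 4, 5, 6} → 7.
Cell (5,2): row 5 already has {1, 2, 3, 4, 6, 7} → 5.

n = 7, m = 5, c = 3, q = 7, y = 4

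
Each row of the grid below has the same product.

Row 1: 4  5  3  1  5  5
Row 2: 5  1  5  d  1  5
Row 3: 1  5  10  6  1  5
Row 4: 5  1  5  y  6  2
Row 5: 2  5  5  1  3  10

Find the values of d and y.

d = 12, y = 5

Rows 1 and 5 each multiply to 1500, so every row has product 1500.
Row 2: 5×1×5×1×5 = 125, so the missing entry is 1500 ÷ 125 = 12.
Row 4: 5×1×5×6×2 = 300, so the missing entry is 1500 ÷ 300 = 5.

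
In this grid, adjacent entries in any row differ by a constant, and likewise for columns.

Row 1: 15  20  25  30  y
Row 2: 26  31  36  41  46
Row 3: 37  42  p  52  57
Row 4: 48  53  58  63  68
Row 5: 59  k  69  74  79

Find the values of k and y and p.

Along each row the entries change by 5 per step; down each column they change by 11.
Row 5: from 59 at column 1, stepping by 5 to column 2 gives 64.
Row 1: from 15 at column 1, stepping by 5 to column 5 gives 35.
Row 3: from 37 at column 1, stepping by 5 to column 3 gives 47.

k = 64, y = 35, p = 47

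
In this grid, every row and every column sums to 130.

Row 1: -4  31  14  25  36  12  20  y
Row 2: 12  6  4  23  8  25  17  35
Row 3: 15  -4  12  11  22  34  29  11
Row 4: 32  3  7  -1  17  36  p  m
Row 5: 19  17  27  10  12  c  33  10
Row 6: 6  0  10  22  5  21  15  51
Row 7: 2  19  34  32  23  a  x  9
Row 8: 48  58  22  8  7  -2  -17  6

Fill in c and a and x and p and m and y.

Row 1 has -4 + 31 + 14 + 25 + 36 + 12 + 20 = 134; the blank must be 130 − 134 = -4.
Column 8 has -4 + 35 + 11 + 10 + 51 + 9 + 6 = 118; the blank must be 130 − 118 = 12.
Row 5 has 19 + 17 + 27 + 10 + 12 + 33 + 10 = 128; the blank must be 130 − 128 = 2.
Column 6 has 12 + 25 + 34 + 36 + 2 + 21 − 2 = 128; the blank must be 130 − 128 = 2.
Row 4 has 32 + 3 + 7 − 1 + 17 + 36 + 12 = 106; the blank must be 130 − 106 = 24.
Row 7 has 2 + 19 + 34 + 32 + 23 + 2 + 9 = 121; the blank must be 130 − 121 = 9.

c = 2, a = 2, x = 9, p = 24, m = 12, y = -4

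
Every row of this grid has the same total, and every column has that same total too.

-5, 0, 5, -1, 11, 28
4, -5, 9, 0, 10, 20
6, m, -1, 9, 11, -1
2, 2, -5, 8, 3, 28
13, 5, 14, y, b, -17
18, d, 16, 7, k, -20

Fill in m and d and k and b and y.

Rows 1 and 2 both sum to 38, so that's the common total.
Row 3: 6 − 1 + 9 + 11 − 1 = 24, so its missing entry is 38 − 24 = 14.
Column 4: -1 + 0 + 9 + 8 + 7 = 23, so its missing entry is 38 − 23 = 15.
Row 5: 13 + 5 + 14 + 15 − 17 = 30, so its missing entry is 38 − 30 = 8.
Column 5: 11 + 10 + 11 + 3 + 8 = 43, so its missing entry is 38 − 43 = -5.
Row 6: 18 + 16 + 7 − 5 − 20 = 16, so its missing entry is 38 − 16 = 22.

m = 14, d = 22, k = -5, b = 8, y = 15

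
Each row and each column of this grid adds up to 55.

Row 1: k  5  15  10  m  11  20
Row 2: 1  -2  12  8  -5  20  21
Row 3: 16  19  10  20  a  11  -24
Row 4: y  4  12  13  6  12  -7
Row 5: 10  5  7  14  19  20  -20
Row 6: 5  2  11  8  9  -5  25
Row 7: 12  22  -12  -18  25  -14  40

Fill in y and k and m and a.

y = 15, k = -4, m = -2, a = 3

The known cells in row 3 total 52, leaving 55 − 52 = 3 for the blank.
The known cells in column 5 total 57, leaving 55 − 57 = -2 for the blank.
The known cells in row 1 total 59, leaving 55 − 59 = -4 for the blank.
The known cells in row 4 total 40, leaving 55 − 40 = 15 for the blank.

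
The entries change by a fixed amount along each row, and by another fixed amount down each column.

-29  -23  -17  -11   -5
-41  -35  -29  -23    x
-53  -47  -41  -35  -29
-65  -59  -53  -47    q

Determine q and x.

q = -41, x = -17

Along each row the entries change by 6 per step; down each column they change by -12.
Row 4: from -65 at column 1, stepping by 6 to column 5 gives -41.
Row 2: from -41 at column 1, stepping by 6 to column 5 gives -17.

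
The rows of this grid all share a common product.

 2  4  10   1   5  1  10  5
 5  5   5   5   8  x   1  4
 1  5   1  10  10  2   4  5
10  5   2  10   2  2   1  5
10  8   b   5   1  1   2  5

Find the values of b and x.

Rows 1 and 3 each multiply to 20000, so every row has product 20000.
Row 5: 10×8×5×1×1×2×5 = 4000, so the missing entry is 20000 ÷ 4000 = 5.
Row 2: 5×5×5×5×8×1×4 = 20000, so the missing entry is 20000 ÷ 20000 = 1.

b = 5, x = 1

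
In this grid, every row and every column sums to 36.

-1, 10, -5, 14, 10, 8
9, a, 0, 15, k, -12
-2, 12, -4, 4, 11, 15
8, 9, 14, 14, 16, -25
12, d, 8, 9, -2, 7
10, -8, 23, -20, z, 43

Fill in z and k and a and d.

z = -12, k = 13, a = 11, d = 2

Row 6: 10 − 8 + 23 − 20 + 43 = 48, so its missing entry is 36 − 48 = -12.
Row 5: 12 + 8 + 9 − 2 + 7 = 34, so its missing entry is 36 − 34 = 2.
Column 2: 10 + 12 + 9 + 2 − 8 = 25, so its missing entry is 36 − 25 = 11.
Row 2: 9 + 11 + 0 + 15 − 12 = 23, so its missing entry is 36 − 23 = 13.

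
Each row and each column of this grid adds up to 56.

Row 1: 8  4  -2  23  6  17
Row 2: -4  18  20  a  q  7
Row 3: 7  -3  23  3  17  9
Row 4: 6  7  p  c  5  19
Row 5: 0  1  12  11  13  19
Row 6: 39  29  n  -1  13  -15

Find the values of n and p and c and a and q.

Column 5: 6 + 17 + 5 + 13 + 13 = 54, so its missing entry is 56 − 54 = 2.
Row 2: -4 + 18 + 20 + 2 + 7 = 43, so its missing entry is 56 − 43 = 13.
Column 4: 23 + 13 + 3 + 11 − 1 = 49, so its missing entry is 56 − 49 = 7.
Row 4: 6 + 7 + 7 + 5 + 19 = 44, so its missing entry is 56 − 44 = 12.
Row 6: 39 + 29 − 1 + 13 − 15 = 65, so its missing entry is 56 − 65 = -9.

n = -9, p = 12, c = 7, a = 13, q = 2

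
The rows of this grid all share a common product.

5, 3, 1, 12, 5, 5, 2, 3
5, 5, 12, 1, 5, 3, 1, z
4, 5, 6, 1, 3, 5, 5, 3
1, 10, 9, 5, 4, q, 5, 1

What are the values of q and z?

q = 3, z = 6

Rows 1 and 3 each multiply to 27000, so every row has product 27000.
Row 4: 1×10×9×5×4×5×1 = 9000, so the missing entry is 27000 ÷ 9000 = 3.
Row 2: 5×5×12×1×5×3×1 = 4500, so the missing entry is 27000 ÷ 4500 = 6.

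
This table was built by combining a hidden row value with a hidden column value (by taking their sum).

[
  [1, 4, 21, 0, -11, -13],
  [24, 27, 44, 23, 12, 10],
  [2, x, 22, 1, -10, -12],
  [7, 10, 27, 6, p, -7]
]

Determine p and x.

p = -5, x = 5

The difference between any two rows is the same in every column — this is an addition table with the headers hidden.
Row 4 minus row 1 is -7 − (-13) = 6, so its entry in column 5 is -11 + 6 = -5.
Row 3 minus row 1 is -12 − (-13) = 1, so its entry in column 2 is 4 + 1 = 5.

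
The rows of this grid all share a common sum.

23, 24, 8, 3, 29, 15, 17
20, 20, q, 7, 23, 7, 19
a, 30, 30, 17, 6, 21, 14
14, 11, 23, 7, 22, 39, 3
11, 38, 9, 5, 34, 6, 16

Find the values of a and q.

Rows 1 and 4 both add up to 119, so every row sums to 119.
Row 3: 30 + 30 + 17 + 6 + 21 + 14 = 118, so the missing entry is 119 − 118 = 1.
Row 2: 20 + 20 + 7 + 23 + 7 + 19 = 96, so the missing entry is 119 − 96 = 23.

a = 1, q = 23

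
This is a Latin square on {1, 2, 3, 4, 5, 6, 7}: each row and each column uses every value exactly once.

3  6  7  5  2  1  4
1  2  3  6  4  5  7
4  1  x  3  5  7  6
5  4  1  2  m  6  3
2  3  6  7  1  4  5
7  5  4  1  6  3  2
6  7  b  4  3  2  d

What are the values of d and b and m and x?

For row 7, column 7: column 7 already has {2, 3, 4, 5, 6, 7}; that leaves 1.
At (row 7, col 3): row 7 already has {1, 2, 3, 4, 6, 7}, so the value is 5.
For row 4, column 5: row 4 already has {1, 2, 3, 4, 5, 6}; that leaves 7.
Cell (3,3): row 3 already has {1, 3, 4, 5, 6, 7} → 2.

d = 1, b = 5, m = 7, x = 2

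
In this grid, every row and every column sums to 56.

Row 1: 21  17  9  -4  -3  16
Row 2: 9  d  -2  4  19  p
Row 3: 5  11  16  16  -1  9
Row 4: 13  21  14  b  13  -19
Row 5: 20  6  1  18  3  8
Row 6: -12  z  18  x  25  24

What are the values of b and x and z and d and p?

Column 6 has 16 + 9 − 19 + 8 + 24 = 38; the blank must be 56 − 38 = 18.
Row 2 has 9 − 2 + 4 + 19 + 18 = 48; the blank must be 56 − 48 = 8.
Column 2 has 17 + 8 + 11 + 21 + 6 = 63; the blank must be 56 − 63 = -7.
Row 4 has 13 + 21 + 14 + 13 − 19 = 42; the blank must be 56 − 42 = 14.
Row 6 has -12 − 7 + 18 + 25 + 24 = 48; the blank must be 56 − 48 = 8.

b = 14, x = 8, z = -7, d = 8, p = 18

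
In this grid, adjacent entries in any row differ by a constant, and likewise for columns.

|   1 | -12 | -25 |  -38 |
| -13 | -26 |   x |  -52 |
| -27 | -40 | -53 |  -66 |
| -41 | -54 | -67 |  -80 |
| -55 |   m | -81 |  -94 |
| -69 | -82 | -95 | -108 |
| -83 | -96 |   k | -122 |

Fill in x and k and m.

Along each row the entries change by -13 per step; down each column they change by -14.
Row 2: from -13 at column 1, stepping by -13 to column 3 gives -39.
Row 7: from -83 at column 1, stepping by -13 to column 3 gives -109.
Row 5: from -55 at column 1, stepping by -13 to column 2 gives -68.

x = -39, k = -109, m = -68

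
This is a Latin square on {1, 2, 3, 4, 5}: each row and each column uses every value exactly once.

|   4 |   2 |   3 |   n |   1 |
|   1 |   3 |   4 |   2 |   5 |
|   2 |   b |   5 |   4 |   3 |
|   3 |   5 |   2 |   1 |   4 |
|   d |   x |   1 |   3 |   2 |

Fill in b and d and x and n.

b = 1, d = 5, x = 4, n = 5

Cell (5,1): column 1 already has {1, 2, 3, 4} → 5.
For row 1, column 4: row 1 already has {1, 2, 3, 4}; that leaves 5.
For row 5, column 2: row 5 already has {1, 2, 3, 5}; that leaves 4.
At (row 3, col 2): row 3 already has {2, 3, 4, 5}, so the value is 1.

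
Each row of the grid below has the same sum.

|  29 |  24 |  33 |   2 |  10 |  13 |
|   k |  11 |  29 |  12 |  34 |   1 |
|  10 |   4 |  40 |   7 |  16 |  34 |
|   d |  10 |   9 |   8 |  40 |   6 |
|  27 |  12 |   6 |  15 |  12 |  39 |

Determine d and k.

Rows 3 and 5 both add up to 111, so every row sums to 111.
Row 4: 10 + 9 + 8 + 40 + 6 = 73, so the missing entry is 111 − 73 = 38.
Row 2: 11 + 29 + 12 + 34 + 1 = 87, so the missing entry is 111 − 87 = 24.

d = 38, k = 24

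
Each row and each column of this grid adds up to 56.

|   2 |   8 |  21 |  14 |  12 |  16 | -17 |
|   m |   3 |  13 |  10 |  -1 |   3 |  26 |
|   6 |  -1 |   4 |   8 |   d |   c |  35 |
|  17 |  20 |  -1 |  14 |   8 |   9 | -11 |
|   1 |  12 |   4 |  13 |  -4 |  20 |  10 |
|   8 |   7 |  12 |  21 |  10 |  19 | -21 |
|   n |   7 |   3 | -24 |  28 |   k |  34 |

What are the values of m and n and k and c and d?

m = 2, n = 20, k = -12, c = 1, d = 3

Column 5 has 12 − 1 + 8 − 4 + 10 + 28 = 53; the blank must be 56 − 53 = 3.
Row 2 has 3 + 13 + 10 − 1 + 3 + 26 = 54; the blank must be 56 − 54 = 2.
Column 1 has 2 + 2 + 6 + 17 + 1 + 8 = 36; the blank must be 56 − 36 = 20.
Row 7 has 20 + 7 + 3 − 24 + 28 + 34 = 68; the blank must be 56 − 68 = -12.
Row 3 has 6 − 1 + 4 + 8 + 3 + 35 = 55; the blank must be 56 − 55 = 1.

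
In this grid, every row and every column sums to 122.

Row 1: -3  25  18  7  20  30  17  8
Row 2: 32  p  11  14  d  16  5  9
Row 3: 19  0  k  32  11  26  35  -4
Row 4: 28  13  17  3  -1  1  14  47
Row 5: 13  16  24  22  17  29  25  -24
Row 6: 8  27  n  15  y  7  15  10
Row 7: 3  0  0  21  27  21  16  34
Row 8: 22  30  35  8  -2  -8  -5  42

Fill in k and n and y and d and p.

Column 2: 25 + 0 + 13 + 16 + 27 + 0 + 30 = 111, so its missing entry is 122 − 111 = 11.
Row 2: 32 + 11 + 11 + 14 + 16 + 5 + 9 = 98, so its missing entry is 122 − 98 = 24.
Column 5: 20 + 24 + 11 − 1 + 17 + 27 − 2 = 96, so its missing entry is 122 − 96 = 26.
Row 3: 19 + 0 + 32 + 11 + 26 + 35 − 4 = 119, so its missing entry is 122 − 119 = 3.
Row 6: 8 + 27 + 15 + 26 + 7 + 15 + 10 = 108, so its missing entry is 122 − 108 = 14.

k = 3, n = 14, y = 26, d = 24, p = 11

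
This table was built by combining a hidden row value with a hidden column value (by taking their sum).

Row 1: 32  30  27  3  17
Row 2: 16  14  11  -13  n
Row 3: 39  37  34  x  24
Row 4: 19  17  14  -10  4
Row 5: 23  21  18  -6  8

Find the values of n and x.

n = 1, x = 10

The difference between any two rows is the same in every column — this is an addition table with the headers hidden.
Row 2 minus row 1 is 11 − 27 = -16, so its entry in column 5 is 17 + (-16) = 1.
Row 3 minus row 1 is 34 − 27 = 7, so its entry in column 4 is 3 + 7 = 10.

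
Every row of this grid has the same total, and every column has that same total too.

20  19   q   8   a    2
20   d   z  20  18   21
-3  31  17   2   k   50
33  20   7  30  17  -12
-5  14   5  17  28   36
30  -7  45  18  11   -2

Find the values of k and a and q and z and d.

Rows 4 and 5 both sum to 95, so that's the common total.
Row 3 has -3 + 31 + 17 + 2 + 50 = 97; the blank must be 95 − 97 = -2.
Column 5 has 18 − 2 + 17 + 28 + 11 = 72; the blank must be 95 − 72 = 23.
Column 2 has 19 + 31 + 20 + 14 − 7 = 77; the blank must be 95 − 77 = 18.
Row 2 has 20 + 18 + 20 + 18 + 21 = 97; the blank must be 95 − 97 = -2.
Row 1 has 20 + 19 + 8 + 23 + 2 = 72; the blank must be 95 − 72 = 23.

k = -2, a = 23, q = 23, z = -2, d = 18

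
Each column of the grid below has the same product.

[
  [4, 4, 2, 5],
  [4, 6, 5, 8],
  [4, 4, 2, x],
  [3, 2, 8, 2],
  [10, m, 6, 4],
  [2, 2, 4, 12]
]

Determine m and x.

Columns 1 and 3 each multiply to 3840, so every column has product 3840.
Column 2: 4×6×4×2×2 = 384, so the missing entry is 3840 ÷ 384 = 10.
Column 4: 5×8×2×4×12 = 3840, so the missing entry is 3840 ÷ 3840 = 1.

m = 10, x = 1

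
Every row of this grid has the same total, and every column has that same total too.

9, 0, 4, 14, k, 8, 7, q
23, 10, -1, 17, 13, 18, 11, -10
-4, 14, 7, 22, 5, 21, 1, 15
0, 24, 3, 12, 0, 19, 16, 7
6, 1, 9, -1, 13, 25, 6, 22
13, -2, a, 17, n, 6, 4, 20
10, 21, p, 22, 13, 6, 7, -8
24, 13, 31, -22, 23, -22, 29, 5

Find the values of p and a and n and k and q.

p = 10, a = 18, n = 5, k = 9, q = 30

Rows 2 and 3 both sum to 81, so that's the common total.
Column 8 has -10 + 15 + 7 + 22 + 20 − 8 + 5 = 51; the blank must be 81 − 51 = 30.
Row 7 has 10 + 21 + 22 + 13 + 6 + 7 − 8 = 71; the blank must be 81 − 71 = 10.
Row 1 has 9 + 0 + 4 + 14 + 8 + 7 + 30 = 72; the blank must be 81 − 72 = 9.
Column 5 has 9 + 13 + 5 + 0 + 13 + 13 + 23 = 76; the blank must be 81 − 76 = 5.
Row 6 has 13 − 2 + 17 + 5 + 6 + 4 + 20 = 63; the blank must be 81 − 63 = 18.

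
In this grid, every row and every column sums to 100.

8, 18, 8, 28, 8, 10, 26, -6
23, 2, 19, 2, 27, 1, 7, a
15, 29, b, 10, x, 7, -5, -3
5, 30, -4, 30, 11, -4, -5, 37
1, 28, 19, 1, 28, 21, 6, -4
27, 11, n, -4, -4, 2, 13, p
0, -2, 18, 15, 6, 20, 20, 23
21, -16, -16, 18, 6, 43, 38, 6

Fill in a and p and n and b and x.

a = 19, p = 28, n = 27, b = 29, x = 18

The known cells in column 5 total 82, leaving 100 − 82 = 18 for the blank.
The known cells in row 2 total 81, leaving 100 − 81 = 19 for the blank.
The known cells in column 8 total 72, leaving 100 − 72 = 28 for the blank.
The known cells in row 3 total 71, leaving 100 − 71 = 29 for the blank.
The known cells in row 6 total 73, leaving 100 − 73 = 27 for the blank.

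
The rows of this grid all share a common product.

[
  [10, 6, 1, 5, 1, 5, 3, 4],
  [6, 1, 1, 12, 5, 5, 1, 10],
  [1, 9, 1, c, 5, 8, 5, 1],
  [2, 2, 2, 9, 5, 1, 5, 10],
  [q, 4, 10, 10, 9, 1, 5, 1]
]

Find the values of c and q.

Rows 2 and 4 each multiply to 18000, so every row has product 18000.
Row 3: 1×9×1×5×8×5×1 = 1800, so the missing entry is 18000 ÷ 1800 = 10.
Row 5: 4×10×10×9×1×5×1 = 18000, so the missing entry is 18000 ÷ 18000 = 1.

c = 10, q = 1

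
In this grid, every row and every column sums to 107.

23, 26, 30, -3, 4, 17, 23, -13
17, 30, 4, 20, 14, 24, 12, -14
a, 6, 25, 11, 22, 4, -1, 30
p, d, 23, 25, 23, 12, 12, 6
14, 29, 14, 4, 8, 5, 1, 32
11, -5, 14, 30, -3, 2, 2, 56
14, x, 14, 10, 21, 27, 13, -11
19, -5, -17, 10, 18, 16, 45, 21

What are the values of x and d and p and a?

x = 19, d = 7, p = -1, a = 10

The known cells in row 7 total 88, leaving 107 − 88 = 19 for the blank.
The known cells in column 2 total 100, leaving 107 − 100 = 7 for the blank.
The known cells in row 3 total 97, leaving 107 − 97 = 10 for the blank.
The known cells in row 4 total 108, leaving 107 − 108 = -1 for the blank.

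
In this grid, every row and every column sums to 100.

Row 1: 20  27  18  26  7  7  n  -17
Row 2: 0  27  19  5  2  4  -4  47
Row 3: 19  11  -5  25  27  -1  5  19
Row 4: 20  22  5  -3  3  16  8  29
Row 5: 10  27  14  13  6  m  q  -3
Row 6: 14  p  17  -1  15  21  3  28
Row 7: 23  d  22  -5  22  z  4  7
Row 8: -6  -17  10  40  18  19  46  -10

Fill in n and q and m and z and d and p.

The known cells in row 6 total 97, leaving 100 − 97 = 3 for the blank.
The known cells in column 2 total 100, leaving 100 − 100 = 0 for the blank.
The known cells in row 7 total 73, leaving 100 − 73 = 27 for the blank.
The known cells in row 1 total 88, leaving 100 − 88 = 12 for the blank.
The known cells in column 7 total 74, leaving 100 − 74 = 26 for the blank.
The known cells in row 5 total 93, leaving 100 − 93 = 7 for the blank.

n = 12, q = 26, m = 7, z = 27, d = 0, p = 3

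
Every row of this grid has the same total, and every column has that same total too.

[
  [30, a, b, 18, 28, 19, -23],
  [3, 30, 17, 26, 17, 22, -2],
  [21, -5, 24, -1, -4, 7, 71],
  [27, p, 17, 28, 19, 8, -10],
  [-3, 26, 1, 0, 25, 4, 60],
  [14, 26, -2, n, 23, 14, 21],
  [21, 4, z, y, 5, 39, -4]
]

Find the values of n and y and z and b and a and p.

n = 17, y = 25, z = 23, b = 33, a = 8, p = 24

Rows 2 and 3 both sum to 113, so that's the common total.
Row 4: 27 + 17 + 28 + 19 + 8 − 10 = 89, so its missing entry is 113 − 89 = 24.
Column 2: 30 − 5 + 24 + 26 + 26 + 4 = 105, so its missing entry is 113 − 105 = 8.
Row 1: 30 + 8 + 18 + 28 + 19 − 23 = 80, so its missing entry is 113 − 80 = 33.
Column 3: 33 + 17 + 24 + 17 + 1 − 2 = 90, so its missing entry is 113 − 90 = 23.
Row 6: 14 + 26 − 2 + 23 + 14 + 21 = 96, so its missing entry is 113 − 96 = 17.
Row 7: 21 + 4 + 23 + 5 + 39 − 4 = 88, so its missing entry is 113 − 88 = 25.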